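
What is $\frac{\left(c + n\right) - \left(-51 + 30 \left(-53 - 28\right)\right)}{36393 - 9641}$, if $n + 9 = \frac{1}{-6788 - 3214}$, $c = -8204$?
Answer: $- \frac{57331465}{267573504} \approx -0.21426$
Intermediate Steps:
$n = - \frac{90019}{10002}$ ($n = -9 + \frac{1}{-6788 - 3214} = -9 + \frac{1}{-10002} = -9 - \frac{1}{10002} = - \frac{90019}{10002} \approx -9.0001$)
$\frac{\left(c + n\right) - \left(-51 + 30 \left(-53 - 28\right)\right)}{36393 - 9641} = \frac{\left(-8204 - \frac{90019}{10002}\right) - \left(-51 + 30 \left(-53 - 28\right)\right)}{36393 - 9641} = \frac{- \frac{82146427}{10002} + \left(51 - -2430\right)}{26752} = \left(- \frac{82146427}{10002} + \left(51 + 2430\right)\right) \frac{1}{26752} = \left(- \frac{82146427}{10002} + 2481\right) \frac{1}{26752} = \left(- \frac{57331465}{10002}\right) \frac{1}{26752} = - \frac{57331465}{267573504}$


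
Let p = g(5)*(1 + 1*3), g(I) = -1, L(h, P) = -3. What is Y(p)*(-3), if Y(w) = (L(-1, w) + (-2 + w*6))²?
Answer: -2523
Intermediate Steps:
p = -4 (p = -(1 + 1*3) = -(1 + 3) = -1*4 = -4)
Y(w) = (-5 + 6*w)² (Y(w) = (-3 + (-2 + w*6))² = (-3 + (-2 + 6*w))² = (-5 + 6*w)²)
Y(p)*(-3) = (-5 + 6*(-4))²*(-3) = (-5 - 24)²*(-3) = (-29)²*(-3) = 841*(-3) = -2523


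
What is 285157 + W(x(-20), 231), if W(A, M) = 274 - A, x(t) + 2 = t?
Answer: 285453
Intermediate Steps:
x(t) = -2 + t
285157 + W(x(-20), 231) = 285157 + (274 - (-2 - 20)) = 285157 + (274 - 1*(-22)) = 285157 + (274 + 22) = 285157 + 296 = 285453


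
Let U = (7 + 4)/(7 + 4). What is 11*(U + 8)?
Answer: 99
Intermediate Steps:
U = 1 (U = 11/11 = 11*(1/11) = 1)
11*(U + 8) = 11*(1 + 8) = 11*9 = 99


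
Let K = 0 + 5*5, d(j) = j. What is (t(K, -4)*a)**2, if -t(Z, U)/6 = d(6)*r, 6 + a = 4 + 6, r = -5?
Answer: 518400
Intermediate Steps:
a = 4 (a = -6 + (4 + 6) = -6 + 10 = 4)
K = 25 (K = 0 + 25 = 25)
t(Z, U) = 180 (t(Z, U) = -36*(-5) = -6*(-30) = 180)
(t(K, -4)*a)**2 = (180*4)**2 = 720**2 = 518400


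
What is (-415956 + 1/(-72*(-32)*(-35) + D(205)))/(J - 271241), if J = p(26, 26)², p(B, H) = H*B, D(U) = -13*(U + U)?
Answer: -3250885211/1451603450 ≈ -2.2395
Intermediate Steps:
D(U) = -26*U
p(B, H) = B*H
J = 456976 (J = (26*26)² = 676² = 456976)
(-415956 + 1/(-72*(-32)*(-35) + D(205)))/(J - 271241) = (-415956 + 1/(-72*(-32)*(-35) - 26*205))/(456976 - 271241) = (-415956 + 1/(2304*(-35) - 5330))/185735 = (-415956 + 1/(-80640 - 5330))*(1/185735) = (-415956 + 1/(-85970))*(1/185735) = (-415956 - 1/85970)*(1/185735) = -35759737321/85970*1/185735 = -3250885211/1451603450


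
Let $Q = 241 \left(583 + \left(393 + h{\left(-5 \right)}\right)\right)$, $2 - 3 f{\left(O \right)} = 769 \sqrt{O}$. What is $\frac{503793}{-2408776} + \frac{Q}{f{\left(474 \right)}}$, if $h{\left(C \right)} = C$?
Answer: $- \frac{72298916382723}{337596110822680} - \frac{539863377 \sqrt{474}}{280305110} \approx -42.146$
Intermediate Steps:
$f{\left(O \right)} = \frac{2}{3} - \frac{769 \sqrt{O}}{3}$
$Q = 234011$ ($Q = 241 \left(583 + \left(393 - 5\right)\right) = 241 \left(583 + 388\right) = 241 \cdot 971 = 234011$)
$\frac{503793}{-2408776} + \frac{Q}{f{\left(474 \right)}} = \frac{503793}{-2408776} + \frac{234011}{\frac{2}{3} - \frac{769 \sqrt{474}}{3}} = 503793 \left(- \frac{1}{2408776}\right) + \frac{234011}{\frac{2}{3} - \frac{769 \sqrt{474}}{3}} = - \frac{503793}{2408776} + \frac{234011}{\frac{2}{3} - \frac{769 \sqrt{474}}{3}}$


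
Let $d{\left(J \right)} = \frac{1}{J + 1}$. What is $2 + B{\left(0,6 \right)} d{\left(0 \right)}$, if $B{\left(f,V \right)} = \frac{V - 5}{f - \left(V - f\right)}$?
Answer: $\frac{11}{6} \approx 1.8333$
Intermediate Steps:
$d{\left(J \right)} = \frac{1}{1 + J}$
$B{\left(f,V \right)} = \frac{-5 + V}{- V + 2 f}$
$2 + B{\left(0,6 \right)} d{\left(0 \right)} = 2 + \frac{\frac{1}{6 - 0} \left(5 - 6\right)}{1 + 0} = 2 + \frac{\frac{1}{6 + 0} \left(5 - 6\right)}{1} = 2 + \frac{1}{6} \left(-1\right) 1 = 2 - \frac{1}{6} = \frac{11}{6}$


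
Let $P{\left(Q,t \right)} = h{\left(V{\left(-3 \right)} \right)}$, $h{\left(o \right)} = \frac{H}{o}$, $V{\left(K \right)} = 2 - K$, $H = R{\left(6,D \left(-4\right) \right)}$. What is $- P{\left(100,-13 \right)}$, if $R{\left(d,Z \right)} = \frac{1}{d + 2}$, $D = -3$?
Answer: $- \frac{1}{40} \approx -0.025$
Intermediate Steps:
$R{\left(d,Z \right)} = \frac{1}{2 + d}$
$H = \frac{1}{8}$ ($H = \frac{1}{2 + 6} = \frac{1}{8} \approx 0.125$)
$h{\left(o \right)} = \frac{1}{8 o}$
$P{\left(Q,t \right)} = \frac{1}{40}$ ($P{\left(Q,t \right)} = \frac{1}{8 \left(2 - -3\right)} = \frac{1}{8 \left(2 + 3\right)} = \frac{1}{8 \cdot 5} = \frac{1}{8} \cdot \frac{1}{5} = \frac{1}{40}$)
$- P{\left(100,-13 \right)} = \left(-1\right) \frac{1}{40} = - \frac{1}{40}$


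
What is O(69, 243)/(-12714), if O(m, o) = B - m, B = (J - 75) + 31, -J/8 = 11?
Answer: 67/4238 ≈ 0.015809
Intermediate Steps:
J = -88 (J = -8*11 = -88)
B = -132 (B = (-88 - 75) + 31 = -163 + 31 = -132)
O(m, o) = -132 - m
O(69, 243)/(-12714) = (-132 - 1*69)/(-12714) = (-132 - 69)*(-1/12714) = -201*(-1/12714) = 67/4238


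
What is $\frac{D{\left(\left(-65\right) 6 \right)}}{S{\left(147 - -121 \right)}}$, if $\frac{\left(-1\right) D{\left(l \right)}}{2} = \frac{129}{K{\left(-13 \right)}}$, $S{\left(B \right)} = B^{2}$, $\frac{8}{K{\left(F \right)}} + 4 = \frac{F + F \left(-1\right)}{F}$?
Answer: $\frac{129}{71824} \approx 0.0017961$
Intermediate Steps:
$K{\left(F \right)} = -2$ ($K{\left(F \right)} = \frac{8}{-4 + \frac{F + F \left(-1\right)}{F}} = \frac{8}{-4 + \frac{F - F}{F}} = \frac{8}{-4 + \frac{0}{F}} = \frac{8}{-4 + 0} = \frac{8}{-4} = 8 \left(- \frac{1}{4}\right) = -2$)
$D{\left(l \right)} = 129$ ($D{\left(l \right)} = - 2 \frac{129}{-2} = - 2 \cdot 129 \left(- \frac{1}{2}\right) = \left(-2\right) \left(- \frac{129}{2}\right) = 129$)
$\frac{D{\left(\left(-65\right) 6 \right)}}{S{\left(147 - -121 \right)}} = \frac{129}{\left(147 - -121\right)^{2}} = \frac{129}{\left(147 + 121\right)^{2}} = \frac{129}{268^{2}} = \frac{129}{71824}$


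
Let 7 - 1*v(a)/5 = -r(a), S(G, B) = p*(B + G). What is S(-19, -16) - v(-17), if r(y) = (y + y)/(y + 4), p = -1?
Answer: -170/13 ≈ -13.077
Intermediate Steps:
r(y) = 2*y/(4 + y) (r(y) = (2*y)/(4 + y) = 2*y/(4 + y))
S(G, B) = -B - G (S(G, B) = -(B + G) = -B - G)
v(a) = 35 + 10*a/(4 + a) (v(a) = 35 - (-5)*2*a/(4 + a) = 35 - (-10)*a/(4 + a) = 35 + 10*a/(4 + a))
S(-19, -16) - v(-17) = (-1*(-16) - 1*(-19)) - 5*(28 + 9*(-17))/(4 - 17) = (16 + 19) - 5*(28 - 153)/(-13) = 35 - 5*(-1)*(-125)/13 = 35 - 1*625/13 = 35 - 625/13 = -170/13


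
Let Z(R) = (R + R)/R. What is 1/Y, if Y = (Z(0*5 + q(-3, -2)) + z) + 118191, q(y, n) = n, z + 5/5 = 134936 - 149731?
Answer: 1/103397 ≈ 9.6715e-6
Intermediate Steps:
z = -14796 (z = -1 + (134936 - 149731) = -1 - 14795 = -14796)
Z(R) = 2 (Z(R) = (2*R)/R = 2)
Y = 103397 (Y = (2 - 14796) + 118191 = -14794 + 118191 = 103397)
1/Y = 1/103397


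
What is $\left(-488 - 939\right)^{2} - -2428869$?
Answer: $4465198$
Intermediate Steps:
$\left(-488 - 939\right)^{2} - -2428869 = \left(-1427\right)^{2} + 2428869 = 2036329 + 2428869 = 4465198$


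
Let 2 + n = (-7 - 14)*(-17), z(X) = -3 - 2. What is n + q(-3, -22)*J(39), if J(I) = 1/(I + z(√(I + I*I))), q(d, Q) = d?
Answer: 12067/34 ≈ 354.91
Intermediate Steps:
z(X) = -5
J(I) = 1/(-5 + I) (J(I) = 1/(I - 5) = 1/(-5 + I))
n = 355 (n = -2 + (-7 - 14)*(-17) = -2 - 21*(-17) = -2 + 357 = 355)
n + q(-3, -22)*J(39) = 355 - 3/(-5 + 39) = 355 - 3/34 = 12067/34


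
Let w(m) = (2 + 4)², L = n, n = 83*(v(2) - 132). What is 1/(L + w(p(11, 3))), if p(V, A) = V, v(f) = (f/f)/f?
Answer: -2/21757 ≈ -9.1924e-5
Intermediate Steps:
v(f) = 1/f
n = -21829/2 (n = 83*(1/2 - 132) = 83*(½ - 132) = 83*(-263/2) = -21829/2 ≈ -10915.)
L = -21829/2 ≈ -10915.
w(m) = 36 (w(m) = 6² = 36)
1/(L + w(p(11, 3))) = 1/(-21829/2 + 36) = 1/(-21757/2) = -2/21757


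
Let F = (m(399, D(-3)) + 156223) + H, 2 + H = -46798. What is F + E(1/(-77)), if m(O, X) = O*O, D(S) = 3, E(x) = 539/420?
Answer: 16117517/60 ≈ 2.6863e+5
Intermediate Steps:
E(x) = 77/60 (E(x) = 539*(1/420) = 77/60)
m(O, X) = O**2
H = -46800 (H = -2 - 46798 = -46800)
F = 268624 (F = (399**2 + 156223) - 46800 = (159201 + 156223) - 46800 = 315424 - 46800 = 268624)
F + E(1/(-77)) = 268624 + 77/60 = 16117517/60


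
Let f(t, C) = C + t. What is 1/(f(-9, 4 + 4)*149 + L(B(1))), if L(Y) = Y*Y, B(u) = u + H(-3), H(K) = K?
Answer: -1/145 ≈ -0.0068966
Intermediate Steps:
B(u) = -3 + u (B(u) = u - 3 = -3 + u)
L(Y) = Y²
1/(f(-9, 4 + 4)*149 + L(B(1))) = 1/(((4 + 4) - 9)*149 + (-3 + 1)²) = 1/((8 - 9)*149 + (-2)²) = 1/(-1*149 + 4) = 1/(-149 + 4) = 1/(-145) = -1/145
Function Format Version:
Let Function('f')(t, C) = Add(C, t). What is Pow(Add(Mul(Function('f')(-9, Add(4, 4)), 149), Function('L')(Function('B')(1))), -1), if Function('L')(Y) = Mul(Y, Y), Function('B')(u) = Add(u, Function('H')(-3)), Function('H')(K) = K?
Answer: Rational(-1, 145) ≈ -0.0068966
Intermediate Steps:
Function('B')(u) = Add(-3, u) (Function('B')(u) = Add(u, -3) = Add(-3, u))
Function('L')(Y) = Pow(Y, 2)
Pow(Add(Mul(Function('f')(-9, Add(4, 4)), 149), Function('L')(Function('B')(1))), -1) = Pow(Add(Mul(Add(Add(4, 4), -9), 149), Pow(Add(-3, 1), 2)), -1) = Pow(Add(Mul(Add(8, -9), 149), Pow(-2, 2)), -1) = Pow(Add(Mul(-1, 149), 4), -1) = Pow(Add(-149, 4), -1) = Pow(-145, -1) = Rational(-1, 145)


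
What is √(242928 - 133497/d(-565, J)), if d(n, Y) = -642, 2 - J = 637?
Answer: 7*√227237826/214 ≈ 493.09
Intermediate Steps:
J = -635 (J = 2 - 1*637 = 2 - 637 = -635)
√(242928 - 133497/d(-565, J)) = √(242928 - 133497/(-642)) = √(242928 - 133497*(-1/642)) = √(242928 + 44499/214) = √(52031091/214) = 7*√227237826/214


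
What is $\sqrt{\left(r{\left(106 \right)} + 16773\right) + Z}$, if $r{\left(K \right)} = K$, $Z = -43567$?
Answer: $8 i \sqrt{417} \approx 163.36 i$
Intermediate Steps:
$\sqrt{\left(r{\left(106 \right)} + 16773\right) + Z} = \sqrt{\left(106 + 16773\right) - 43567} = \sqrt{16879 - 43567} = \sqrt{-26688} = 8 i \sqrt{417}$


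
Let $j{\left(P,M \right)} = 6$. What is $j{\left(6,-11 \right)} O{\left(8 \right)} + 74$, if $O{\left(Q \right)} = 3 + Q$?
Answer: $140$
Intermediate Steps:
$j{\left(6,-11 \right)} O{\left(8 \right)} + 74 = 6 \left(3 + 8\right) + 74 = 6 \cdot 11 + 74 = 66 + 74 = 140$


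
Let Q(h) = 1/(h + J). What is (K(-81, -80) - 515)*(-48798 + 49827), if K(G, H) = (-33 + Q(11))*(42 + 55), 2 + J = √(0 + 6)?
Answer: -95294661/25 - 33271*√6/25 ≈ -3.8150e+6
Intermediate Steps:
J = -2 + √6 (J = -2 + √(0 + 6) = -2 + √6 ≈ 0.44949)
Q(h) = 1/(-2 + h + √6) (Q(h) = 1/(h + (-2 + √6)) = 1/(-2 + h + √6))
K(G, H) = -3201 + 97/(9 + √6) (K(G, H) = (-33 + 1/(-2 + 11 + √6))*(42 + 55) = (-33 + 1/(9 + √6))*97 = -3201 + 97/(9 + √6))
(K(-81, -80) - 515)*(-48798 + 49827) = ((-79734/25 - 97*√6/75) - 515)*(-48798 + 49827) = (-92609/25 - 97*√6/75)*1029 = -95294661/25 - 33271*√6/25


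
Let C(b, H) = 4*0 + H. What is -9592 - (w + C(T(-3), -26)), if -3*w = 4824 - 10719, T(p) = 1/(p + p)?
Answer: -11531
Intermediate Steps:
T(p) = 1/(2*p)
C(b, H) = H (C(b, H) = 0 + H = H)
w = 1965 (w = -(4824 - 10719)/3 = -⅓*(-5895) = 1965)
-9592 - (w + C(T(-3), -26)) = -9592 - (1965 - 26) = -9592 - 1*1939 = -9592 - 1939 = -11531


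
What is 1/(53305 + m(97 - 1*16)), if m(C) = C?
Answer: 1/53386 ≈ 1.8732e-5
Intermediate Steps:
1/(53305 + m(97 - 1*16)) = 1/(53305 + (97 - 1*16)) = 1/(53305 + (97 - 16)) = 1/(53305 + 81) = 1/53386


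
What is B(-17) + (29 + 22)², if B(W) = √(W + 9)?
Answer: 2601 + 2*I*√2 ≈ 2601.0 + 2.8284*I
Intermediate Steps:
B(W) = √(9 + W)
B(-17) + (29 + 22)² = √(9 - 17) + (29 + 22)² = √(-8) + 51² = 2*I*√2 + 2601 = 2601 + 2*I*√2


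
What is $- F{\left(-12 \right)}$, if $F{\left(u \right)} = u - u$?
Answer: $0$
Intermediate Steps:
$F{\left(u \right)} = 0$
$- F{\left(-12 \right)} = \left(-1\right) 0 = 0$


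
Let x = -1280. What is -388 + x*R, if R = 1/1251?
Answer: -486668/1251 ≈ -389.02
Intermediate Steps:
R = 1/1251 ≈ 0.00079936
-388 + x*R = -388 - 1280*1/1251 = -388 - 1280/1251 = -486668/1251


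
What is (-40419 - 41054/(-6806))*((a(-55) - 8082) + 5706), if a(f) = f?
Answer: 334324077230/3403 ≈ 9.8244e+7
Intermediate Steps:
(-40419 - 41054/(-6806))*((a(-55) - 8082) + 5706) = (-40419 - 41054/(-6806))*((-55 - 8082) + 5706) = (-40419 - 41054*(-1/6806))*(-8137 + 5706) = (-40419 + 20527/3403)*(-2431) = -137525330/3403*(-2431) = 334324077230/3403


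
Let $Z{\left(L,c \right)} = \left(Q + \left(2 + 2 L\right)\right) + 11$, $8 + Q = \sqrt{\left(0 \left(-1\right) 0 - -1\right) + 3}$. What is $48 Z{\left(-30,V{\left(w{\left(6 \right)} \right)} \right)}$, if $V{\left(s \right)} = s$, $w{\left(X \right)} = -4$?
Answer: $-2544$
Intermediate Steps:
$Q = -6$ ($Q = -8 + \sqrt{\left(0 \left(-1\right) 0 - -1\right) + 3} = -8 + \sqrt{\left(0 \cdot 0 + 1\right) + 3} = -8 + \sqrt{\left(0 + 1\right) + 3} = -8 + \sqrt{1 + 3} = -8 + \sqrt{4} = -8 + 2 = -6$)
$Z{\left(L,c \right)} = 7 + 2 L$ ($Z{\left(L,c \right)} = \left(-6 + \left(2 + 2 L\right)\right) + 11 = \left(-4 + 2 L\right) + 11 = 7 + 2 L$)
$48 Z{\left(-30,V{\left(w{\left(6 \right)} \right)} \right)} = 48 \left(7 + 2 \left(-30\right)\right) = 48 \left(7 - 60\right) = 48 \left(-53\right) = -2544$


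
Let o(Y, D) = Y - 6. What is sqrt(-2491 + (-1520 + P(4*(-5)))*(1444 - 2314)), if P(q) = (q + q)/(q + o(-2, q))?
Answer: sqrt(64614641)/7 ≈ 1148.3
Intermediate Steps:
o(Y, D) = -6 + Y
P(q) = 2*q/(-8 + q) (P(q) = (q + q)/(q + (-6 - 2)) = (2*q)/(q - 8) = (2*q)/(-8 + q) = 2*q/(-8 + q))
sqrt(-2491 + (-1520 + P(4*(-5)))*(1444 - 2314)) = sqrt(-2491 + (-1520 + 2*(4*(-5))/(-8 + 4*(-5)))*(1444 - 2314)) = sqrt(-2491 + (-1520 + 2*(-20)/(-8 - 20))*(-870)) = sqrt(-2491 + (-1520 + 2*(-20)/(-28))*(-870)) = sqrt(-2491 + (-1520 + 2*(-20)*(-1/28))*(-870)) = sqrt(-2491 + (-1520 + 10/7)*(-870)) = sqrt(-2491 - 10630/7*(-870)) = sqrt(-2491 + 9248100/7) = sqrt(9230663/7) = sqrt(64614641)/7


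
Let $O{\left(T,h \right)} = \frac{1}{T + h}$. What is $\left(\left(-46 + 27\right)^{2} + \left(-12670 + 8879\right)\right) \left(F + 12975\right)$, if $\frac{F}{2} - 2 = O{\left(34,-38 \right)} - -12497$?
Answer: $-130245675$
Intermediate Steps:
$F = \frac{49995}{2}$ ($F = 4 + 2 \left(\frac{1}{34 - 38} - -12497\right) = 4 + 2 \left(\frac{1}{-4} + 12497\right) = 4 + 2 \left(- \frac{1}{4} + 12497\right) = 4 + 2 \cdot \frac{49987}{4} = 4 + \frac{49987}{2} = \frac{49995}{2} \approx 24998.0$)
$\left(\left(-46 + 27\right)^{2} + \left(-12670 + 8879\right)\right) \left(F + 12975\right) = \left(\left(-46 + 27\right)^{2} + \left(-12670 + 8879\right)\right) \left(\frac{49995}{2} + 12975\right) = \left(\left(-19\right)^{2} - 3791\right) \frac{75945}{2} = \left(361 - 3791\right) \frac{75945}{2} = \left(-3430\right) \frac{75945}{2} = -130245675$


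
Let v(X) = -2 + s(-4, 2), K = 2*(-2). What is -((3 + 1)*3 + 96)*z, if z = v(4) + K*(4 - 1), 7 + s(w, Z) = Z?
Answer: 2052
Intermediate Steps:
s(w, Z) = -7 + Z
K = -4
v(X) = -7 (v(X) = -2 + (-7 + 2) = -2 - 5 = -7)
z = -19 (z = -7 - 4*(4 - 1) = -7 - 4*3 = -7 - 12 = -19)
-((3 + 1)*3 + 96)*z = -((3 + 1)*3 + 96)*(-19) = -(4*3 + 96)*(-19) = -(12 + 96)*(-19) = -108*(-19) = -1*(-2052) = 2052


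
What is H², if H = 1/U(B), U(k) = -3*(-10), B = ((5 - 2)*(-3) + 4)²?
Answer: 1/900 ≈ 0.0011111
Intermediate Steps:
B = 25 (B = (3*(-3) + 4)² = (-9 + 4)² = (-5)² = 25)
U(k) = 30
H = 1/30 ≈ 0.033333
H² = (1/30)² = 1/900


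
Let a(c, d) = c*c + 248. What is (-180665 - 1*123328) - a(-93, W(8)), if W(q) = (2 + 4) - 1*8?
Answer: -312890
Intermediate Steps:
W(q) = -2 (W(q) = 6 - 8 = -2)
a(c, d) = 248 + c² (a(c, d) = c² + 248 = 248 + c²)
(-180665 - 1*123328) - a(-93, W(8)) = (-180665 - 1*123328) - (248 + (-93)²) = (-180665 - 123328) - (248 + 8649) = -303993 - 1*8897 = -303993 - 8897 = -312890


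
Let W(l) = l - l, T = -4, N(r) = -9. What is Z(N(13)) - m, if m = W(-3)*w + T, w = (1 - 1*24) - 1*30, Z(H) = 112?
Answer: 116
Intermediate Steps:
w = -53 (w = (1 - 24) - 30 = -23 - 30 = -53)
W(l) = 0
m = -4 (m = 0*(-53) - 4 = 0 - 4 = -4)
Z(N(13)) - m = 112 - 1*(-4) = 112 + 4 = 116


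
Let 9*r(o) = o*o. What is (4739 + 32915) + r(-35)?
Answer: 340111/9 ≈ 37790.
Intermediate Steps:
r(o) = o²/9 (r(o) = (o*o)/9 = o²/9)
(4739 + 32915) + r(-35) = (4739 + 32915) + (⅑)*(-35)² = 37654 + (⅑)*1225 = 37654 + 1225/9 = 340111/9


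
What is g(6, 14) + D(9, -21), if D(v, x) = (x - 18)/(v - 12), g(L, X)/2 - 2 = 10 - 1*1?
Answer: 35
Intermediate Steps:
g(L, X) = 22 (g(L, X) = 4 + 2*(10 - 1*1) = 4 + 2*(10 - 1) = 4 + 2*9 = 4 + 18 = 22)
D(v, x) = (-18 + x)/(-12 + v)
g(6, 14) + D(9, -21) = 22 + (-18 - 21)/(-12 + 9) = 22 - 39/(-3) = 22 - 1/3*(-39) = 22 + 13 = 35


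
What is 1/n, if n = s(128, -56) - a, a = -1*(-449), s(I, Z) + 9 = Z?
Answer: -1/514 ≈ -0.0019455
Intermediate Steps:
s(I, Z) = -9 + Z
a = 449
n = -514 (n = (-9 - 56) - 1*449 = -65 - 449 = -514)
1/n = 1/(-514) = -1/514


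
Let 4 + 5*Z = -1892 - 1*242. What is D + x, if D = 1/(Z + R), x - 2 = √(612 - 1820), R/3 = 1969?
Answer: 54799/27397 + 2*I*√302 ≈ 2.0002 + 34.756*I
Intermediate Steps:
R = 5907 (R = 3*1969 = 5907)
Z = -2138/5 (Z = -⅘ + (-1892 - 1*242)/5 = -⅘ + (-1892 - 242)/5 = -⅘ + (⅕)*(-2134) = -⅘ - 2134/5 = -2138/5 ≈ -427.60)
x = 2 + 2*I*√302 (x = 2 + √(612 - 1820) = 2 + √(-1208) = 2 + 2*I*√302 ≈ 2.0 + 34.756*I)
D = 5/27397 (D = 1/(-2138/5 + 5907) = 1/(27397/5) = 5/27397 ≈ 0.00018250)
D + x = 5/27397 + (2 + 2*I*√302) = 54799/27397 + 2*I*√302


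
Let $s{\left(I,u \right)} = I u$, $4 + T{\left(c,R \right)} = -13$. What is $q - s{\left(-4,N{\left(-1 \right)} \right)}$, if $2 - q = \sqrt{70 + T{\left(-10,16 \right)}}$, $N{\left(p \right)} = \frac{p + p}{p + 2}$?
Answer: $-6 - \sqrt{53} \approx -13.28$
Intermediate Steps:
$T{\left(c,R \right)} = -17$ ($T{\left(c,R \right)} = -4 - 13 = -17$)
$N{\left(p \right)} = \frac{2 p}{2 + p}$
$q = 2 - \sqrt{53}$ ($q = 2 - \sqrt{70 - 17} = 2 - \sqrt{53} \approx -5.2801$)
$q - s{\left(-4,N{\left(-1 \right)} \right)} = \left(2 - \sqrt{53}\right) - - 4 \cdot 2 \left(-1\right) \frac{1}{2 - 1} = \left(2 - \sqrt{53}\right) - - 4 \cdot 2 \left(-1\right) 1^{-1} = \left(2 - \sqrt{53}\right) - - 4 \cdot 2 \left(-1\right) 1 = \left(2 - \sqrt{53}\right) - \left(-4\right) \left(-2\right) = \left(2 - \sqrt{53}\right) - 8 = -6 - \sqrt{53}$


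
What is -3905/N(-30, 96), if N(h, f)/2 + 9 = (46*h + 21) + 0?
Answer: 3905/2736 ≈ 1.4273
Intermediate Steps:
N(h, f) = 24 + 92*h (N(h, f) = -18 + 2*((46*h + 21) + 0) = -18 + 2*((21 + 46*h) + 0) = -18 + 2*(21 + 46*h) = -18 + (42 + 92*h) = 24 + 92*h)
-3905/N(-30, 96) = -3905/(24 + 92*(-30)) = -3905/(24 - 2760) = -3905/(-2736) = -3905*(-1/2736) = 3905/2736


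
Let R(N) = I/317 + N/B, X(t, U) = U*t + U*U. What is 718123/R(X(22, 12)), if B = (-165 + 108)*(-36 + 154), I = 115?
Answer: 36455719273/15337 ≈ 2.3770e+6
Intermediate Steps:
B = -6726 (B = -57*118 = -6726)
X(t, U) = U² + U*t (X(t, U) = U*t + U² = U² + U*t)
R(N) = 115/317 - N/6726 (R(N) = 115/317 + N/(-6726) = 115*(1/317) + N*(-1/6726) = 115/317 - N/6726)
718123/R(X(22, 12)) = 718123/(115/317 - 2*(12 + 22)/1121) = 718123/(115/317 - 2*34/1121) = 718123/(115/317 - 1/6726*408) = 718123/(115/317 - 68/1121) = 718123/(107359/355357) = 718123*(355357/107359) = 36455719273/15337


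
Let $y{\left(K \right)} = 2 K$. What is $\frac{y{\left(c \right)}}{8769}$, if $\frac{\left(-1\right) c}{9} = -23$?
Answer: $\frac{138}{2923} \approx 0.047212$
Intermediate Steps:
$c = 207$ ($c = \left(-9\right) \left(-23\right) = 207$)
$\frac{y{\left(c \right)}}{8769} = \frac{2 \cdot 207}{8769} = 414 \cdot \frac{1}{8769} = \frac{138}{2923}$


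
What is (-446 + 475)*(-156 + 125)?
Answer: -899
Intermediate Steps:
(-446 + 475)*(-156 + 125) = 29*(-31) = -899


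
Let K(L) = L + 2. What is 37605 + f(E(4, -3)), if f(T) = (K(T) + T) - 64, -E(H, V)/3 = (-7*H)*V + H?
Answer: 37015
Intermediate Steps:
E(H, V) = -3*H + 21*H*V (E(H, V) = -3*((-7*H)*V + H) = -3*(-7*H*V + H) = -3*(H - 7*H*V) = -3*H + 21*H*V)
K(L) = 2 + L
f(T) = -62 + 2*T (f(T) = ((2 + T) + T) - 64 = (2 + 2*T) - 64 = -62 + 2*T)
37605 + f(E(4, -3)) = 37605 + (-62 + 2*(3*4*(-1 + 7*(-3)))) = 37605 + (-62 + 2*(3*4*(-1 - 21))) = 37605 + (-62 + 2*(3*4*(-22))) = 37605 + (-62 + 2*(-264)) = 37605 + (-62 - 528) = 37605 - 590 = 37015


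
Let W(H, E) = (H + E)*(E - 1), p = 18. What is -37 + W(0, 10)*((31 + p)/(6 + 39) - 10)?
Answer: -839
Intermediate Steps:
W(H, E) = (-1 + E)*(E + H) (W(H, E) = (E + H)*(-1 + E) = (-1 + E)*(E + H))
-37 + W(0, 10)*((31 + p)/(6 + 39) - 10) = -37 + (10**2 - 1*10 - 1*0 + 10*0)*((31 + 18)/(6 + 39) - 10) = -37 + (100 - 10 + 0 + 0)*(49/45 - 10) = -37 + 90*(49*(1/45) - 10) = -37 + 90*(49/45 - 10) = -37 + 90*(-401/45) = -37 - 802 = -839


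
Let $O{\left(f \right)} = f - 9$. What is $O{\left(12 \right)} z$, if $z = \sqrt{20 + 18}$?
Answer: $3 \sqrt{38} \approx 18.493$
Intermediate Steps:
$O{\left(f \right)} = -9 + f$ ($O{\left(f \right)} = f - 9 = -9 + f$)
$z = \sqrt{38} \approx 6.1644$
$O{\left(12 \right)} z = \left(-9 + 12\right) \sqrt{38} = 3 \sqrt{38}$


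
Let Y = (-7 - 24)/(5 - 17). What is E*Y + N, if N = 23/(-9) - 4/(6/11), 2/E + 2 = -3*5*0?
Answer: -449/36 ≈ -12.472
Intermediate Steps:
Y = 31/12 (Y = -31/(-12) = -31*(-1/12) = 31/12 ≈ 2.5833)
E = -1 (E = 2/(-2 - 3*5*0) = 2/(-2 - 15*0) = 2/(-2 + 0) = 2/(-2) = 2*(-½) = -1)
N = -89/9 (N = 23*(-⅑) - 4/(6*(1/11)) = -23/9 - 4/6/11 = -23/9 - 4*11/6 = -23/9 - 22/3 = -89/9 ≈ -9.8889)
E*Y + N = -1*31/12 - 89/9 = -31/12 - 89/9 = -449/36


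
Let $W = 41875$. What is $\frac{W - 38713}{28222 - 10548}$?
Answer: $\frac{1581}{8837} \approx 0.17891$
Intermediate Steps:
$\frac{W - 38713}{28222 - 10548} = \frac{41875 - 38713}{28222 - 10548} = \frac{3162}{17674} = 3162 \cdot \frac{1}{17674} = \frac{1581}{8837}$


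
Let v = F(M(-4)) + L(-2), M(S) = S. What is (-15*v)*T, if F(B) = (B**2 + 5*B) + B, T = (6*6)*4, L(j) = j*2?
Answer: 25920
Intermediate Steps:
L(j) = 2*j
T = 144 (T = 36*4 = 144)
F(B) = B**2 + 6*B
v = -12 (v = -4*(6 - 4) + 2*(-2) = -4*2 - 4 = -8 - 4 = -12)
(-15*v)*T = -15*(-12)*144 = 180*144 = 25920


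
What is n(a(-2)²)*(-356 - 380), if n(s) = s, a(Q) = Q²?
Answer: -11776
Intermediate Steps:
n(a(-2)²)*(-356 - 380) = ((-2)²)²*(-356 - 380) = 4²*(-736) = 16*(-736) = -11776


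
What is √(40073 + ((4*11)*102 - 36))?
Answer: 5*√1781 ≈ 211.01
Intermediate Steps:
√(40073 + ((4*11)*102 - 36)) = √(40073 + (44*102 - 36)) = √(40073 + (4488 - 36)) = √(40073 + 4452) = √44525 = 5*√1781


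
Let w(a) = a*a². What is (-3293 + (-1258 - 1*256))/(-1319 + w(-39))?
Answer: 4807/60638 ≈ 0.079274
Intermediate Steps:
w(a) = a³
(-3293 + (-1258 - 1*256))/(-1319 + w(-39)) = (-3293 + (-1258 - 1*256))/(-1319 + (-39)³) = (-3293 + (-1258 - 256))/(-1319 - 59319) = (-3293 - 1514)/(-60638) = -4807*(-1/60638) = 4807/60638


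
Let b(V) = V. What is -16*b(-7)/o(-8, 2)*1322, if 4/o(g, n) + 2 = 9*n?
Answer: 592256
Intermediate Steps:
o(g, n) = 4/(-2 + 9*n)
-16*b(-7)/o(-8, 2)*1322 = -16/((4/(-2 + 9*2))/(-7))*1322 = -16/((4/(-2 + 18))*(-1/7))*1322 = -16/((4/16)*(-1/7))*1322 = -16/((4*(1/16))*(-1/7))*1322 = -16/((1/4)*(-1/7))*1322 = -16/(-1/28)*1322 = -16*(-28)*1322 = 448*1322 = 592256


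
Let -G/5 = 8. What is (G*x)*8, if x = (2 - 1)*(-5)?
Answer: 1600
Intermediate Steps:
G = -40 (G = -5*8 = -40)
x = -5 (x = 1*(-5) = -5)
(G*x)*8 = -40*(-5)*8 = 200*8 = 1600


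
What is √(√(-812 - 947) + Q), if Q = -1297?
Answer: √(-1297 + I*√1759) ≈ 0.5822 + 36.019*I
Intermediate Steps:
√(√(-812 - 947) + Q) = √(√(-812 - 947) - 1297) = √(√(-1759) - 1297) = √(I*√1759 - 1297) = √(-1297 + I*√1759)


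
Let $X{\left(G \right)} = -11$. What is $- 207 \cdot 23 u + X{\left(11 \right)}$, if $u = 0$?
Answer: $-11$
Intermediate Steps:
$- 207 \cdot 23 u + X{\left(11 \right)} = - 207 \cdot 23 \cdot 0 - 11 = \left(-207\right) 0 - 11 = 0 - 11 = -11$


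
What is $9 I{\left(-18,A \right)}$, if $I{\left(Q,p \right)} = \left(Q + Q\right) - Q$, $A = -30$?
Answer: $-162$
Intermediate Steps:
$I{\left(Q,p \right)} = Q$ ($I{\left(Q,p \right)} = 2 Q - Q = Q$)
$9 I{\left(-18,A \right)} = 9 \left(-18\right) = -162$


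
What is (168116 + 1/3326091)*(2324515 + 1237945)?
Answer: 1992017603844730220/3326091 ≈ 5.9891e+11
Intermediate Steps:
(168116 + 1/3326091)*(2324515 + 1237945) = (168116 + 1/3326091)*3562460 = (559169114557/3326091)*3562460 = 1992017603844730220/3326091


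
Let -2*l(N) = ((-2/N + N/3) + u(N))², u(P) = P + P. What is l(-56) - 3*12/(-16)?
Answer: -120374977/14112 ≈ -8530.0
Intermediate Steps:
u(P) = 2*P
l(N) = -(-2/N + 7*N/3)²/2 (l(N) = -((-2/N + N/3) + 2*N)²/2 = -(-2/N + 7*N/3)²/2)
l(-56) - 3*12/(-16) = -1/18*(-6 + 7*(-56)²)²/(-56)² - 3*12/(-16) = -1/18*1/3136*(-6 + 7*3136)² - 36*(-1)/16 = -1/18*1/3136*(-6 + 21952)² - 1*(-9/4) = -1/18*1/3136*21946² + 9/4 = -1/18*1/3136*481626916 + 9/4 = -120406729/14112 + 9/4 = -120374977/14112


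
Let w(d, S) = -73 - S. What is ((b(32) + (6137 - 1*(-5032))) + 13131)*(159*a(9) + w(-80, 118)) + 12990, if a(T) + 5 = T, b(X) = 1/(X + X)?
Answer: 692895805/64 ≈ 1.0826e+7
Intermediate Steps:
b(X) = 1/(2*X)
a(T) = -5 + T
((b(32) + (6137 - 1*(-5032))) + 13131)*(159*a(9) + w(-80, 118)) + 12990 = (((1/2)/32 + (6137 - 1*(-5032))) + 13131)*(159*(-5 + 9) + (-73 - 1*118)) + 12990 = (((1/2)*(1/32) + (6137 + 5032)) + 13131)*(159*4 + (-73 - 118)) + 12990 = ((1/64 + 11169) + 13131)*(636 - 191) + 12990 = (714817/64 + 13131)*445 + 12990 = (1555201/64)*445 + 12990 = 692064445/64 + 12990 = 692895805/64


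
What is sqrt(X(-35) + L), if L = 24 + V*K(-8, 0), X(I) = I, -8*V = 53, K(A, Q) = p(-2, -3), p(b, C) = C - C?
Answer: I*sqrt(11) ≈ 3.3166*I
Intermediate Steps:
p(b, C) = 0
K(A, Q) = 0
V = -53/8 (V = -1/8*53 = -53/8 ≈ -6.6250)
L = 24 (L = 24 - 53/8*0 = 24 + 0 = 24)
sqrt(X(-35) + L) = sqrt(-35 + 24) = sqrt(-11) = I*sqrt(11)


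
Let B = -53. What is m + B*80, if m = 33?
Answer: -4207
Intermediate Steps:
m + B*80 = 33 - 53*80 = 33 - 4240 = -4207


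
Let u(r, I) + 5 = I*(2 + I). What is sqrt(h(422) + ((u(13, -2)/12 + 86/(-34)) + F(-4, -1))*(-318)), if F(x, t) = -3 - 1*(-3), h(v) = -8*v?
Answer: I*sqrt(2819654)/34 ≈ 49.388*I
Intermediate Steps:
u(r, I) = -5 + I*(2 + I)
F(x, t) = 0 (F(x, t) = -3 + 3 = 0)
sqrt(h(422) + ((u(13, -2)/12 + 86/(-34)) + F(-4, -1))*(-318)) = sqrt(-8*422 + (((-5 + (-2)**2 + 2*(-2))/12 + 86/(-34)) + 0)*(-318)) = sqrt(-3376 + (((-5 + 4 - 4)*(1/12) + 86*(-1/34)) + 0)*(-318)) = sqrt(-3376 + ((-5*1/12 - 43/17) + 0)*(-318)) = sqrt(-3376 + ((-5/12 - 43/17) + 0)*(-318)) = sqrt(-3376 + (-601/204 + 0)*(-318)) = sqrt(-3376 - 601/204*(-318)) = sqrt(-3376 + 31853/34) = sqrt(-82931/34) = I*sqrt(2819654)/34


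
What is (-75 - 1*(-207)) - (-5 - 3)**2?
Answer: 68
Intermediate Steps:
(-75 - 1*(-207)) - (-5 - 3)**2 = (-75 + 207) - 1*(-8)**2 = 132 - 1*64 = 132 - 64 = 68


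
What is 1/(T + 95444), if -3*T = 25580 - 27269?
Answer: 1/96007 ≈ 1.0416e-5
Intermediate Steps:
T = 563 (T = -(25580 - 27269)/3 = -1/3*(-1689) = 563)
1/(T + 95444) = 1/(563 + 95444) = 1/96007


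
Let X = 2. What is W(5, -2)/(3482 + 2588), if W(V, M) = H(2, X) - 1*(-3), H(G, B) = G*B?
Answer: 7/6070 ≈ 0.0011532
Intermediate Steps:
H(G, B) = B*G
W(V, M) = 7 (W(V, M) = 2*2 - 1*(-3) = 4 + 3 = 7)
W(5, -2)/(3482 + 2588) = 7/(3482 + 2588) = 7/6070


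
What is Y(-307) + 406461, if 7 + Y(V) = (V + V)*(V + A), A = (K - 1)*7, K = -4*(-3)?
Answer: 547674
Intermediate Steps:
K = 12
A = 77 (A = (12 - 1)*7 = 11*7 = 77)
Y(V) = -7 + 2*V*(77 + V) (Y(V) = -7 + (V + V)*(V + 77) = -7 + (2*V)*(77 + V) = -7 + 2*V*(77 + V))
Y(-307) + 406461 = (-7 + 2*(-307)² + 154*(-307)) + 406461 = (-7 + 2*94249 - 47278) + 406461 = (-7 + 188498 - 47278) + 406461 = 141213 + 406461 = 547674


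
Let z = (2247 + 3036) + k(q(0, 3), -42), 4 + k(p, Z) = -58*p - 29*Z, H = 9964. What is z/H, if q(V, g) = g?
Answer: 6323/9964 ≈ 0.63458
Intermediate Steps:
k(p, Z) = -4 - 58*p - 29*Z (k(p, Z) = -4 + (-58*p - 29*Z) = -4 - 58*p - 29*Z)
z = 6323 (z = (2247 + 3036) + (-4 - 58*3 - 29*(-42)) = 5283 + (-4 - 174 + 1218) = 5283 + 1040 = 6323)
z/H = 6323/9964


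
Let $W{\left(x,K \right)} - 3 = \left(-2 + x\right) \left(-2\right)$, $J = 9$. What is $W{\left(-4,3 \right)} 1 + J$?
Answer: $24$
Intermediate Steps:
$W{\left(x,K \right)} = 7 - 2 x$ ($W{\left(x,K \right)} = 3 + \left(-2 + x\right) \left(-2\right) = 3 - \left(-4 + 2 x\right) = 7 - 2 x$)
$W{\left(-4,3 \right)} 1 + J = \left(7 - -8\right) 1 + 9 = \left(7 + 8\right) 1 + 9 = 15 \cdot 1 + 9 = 15 + 9 = 24$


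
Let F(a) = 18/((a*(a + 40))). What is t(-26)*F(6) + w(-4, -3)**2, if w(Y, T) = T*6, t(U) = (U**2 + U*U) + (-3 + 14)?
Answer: 18993/46 ≈ 412.89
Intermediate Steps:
t(U) = 11 + 2*U**2 (t(U) = (U**2 + U**2) + 11 = 2*U**2 + 11 = 11 + 2*U**2)
w(Y, T) = 6*T
F(a) = 18/(a*(40 + a)) (F(a) = 18/((a*(40 + a))) = 18*(1/(a*(40 + a))) = 18/(a*(40 + a)))
t(-26)*F(6) + w(-4, -3)**2 = (11 + 2*(-26)**2)*(18/(6*(40 + 6))) + (6*(-3))**2 = (11 + 2*676)*(18*(1/6)/46) + (-18)**2 = (11 + 1352)*(18*(1/6)*(1/46)) + 324 = 1363*(3/46) + 324 = 4089/46 + 324 = 18993/46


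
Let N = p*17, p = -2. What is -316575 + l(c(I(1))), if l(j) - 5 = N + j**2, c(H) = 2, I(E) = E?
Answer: -316600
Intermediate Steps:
N = -34 (N = -2*17 = -34)
l(j) = -29 + j**2 (l(j) = 5 + (-34 + j**2) = -29 + j**2)
-316575 + l(c(I(1))) = -316575 + (-29 + 2**2) = -316575 + (-29 + 4) = -316575 - 25 = -316600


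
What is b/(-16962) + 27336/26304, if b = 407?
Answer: 857893/845016 ≈ 1.0152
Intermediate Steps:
b/(-16962) + 27336/26304 = 407/(-16962) + 27336/26304 = 407*(-1/16962) + 27336*(1/26304) = -37/1542 + 1139/1096 = 857893/845016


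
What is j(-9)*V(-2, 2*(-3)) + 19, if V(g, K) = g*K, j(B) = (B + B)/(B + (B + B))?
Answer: 27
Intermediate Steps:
j(B) = 2/3 (j(B) = (2*B)/(B + 2*B) = (2*B)/((3*B)) = (2*B)*(1/(3*B)) = 2/3)
V(g, K) = K*g
j(-9)*V(-2, 2*(-3)) + 19 = 2*((2*(-3))*(-2))/3 + 19 = 2*(-6*(-2))/3 + 19 = (2/3)*12 + 19 = 8 + 19 = 27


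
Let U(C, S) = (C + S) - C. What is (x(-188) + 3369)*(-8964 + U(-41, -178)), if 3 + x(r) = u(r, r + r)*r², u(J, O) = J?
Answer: 60714819452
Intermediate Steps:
U(C, S) = S
x(r) = -3 + r³ (x(r) = -3 + r*r² = -3 + r³)
(x(-188) + 3369)*(-8964 + U(-41, -178)) = ((-3 + (-188)³) + 3369)*(-8964 - 178) = ((-3 - 6644672) + 3369)*(-9142) = (-6644675 + 3369)*(-9142) = -6641306*(-9142) = 60714819452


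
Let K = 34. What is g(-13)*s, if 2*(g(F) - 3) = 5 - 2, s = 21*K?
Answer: 3213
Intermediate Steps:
s = 714 (s = 21*34 = 714)
g(F) = 9/2 (g(F) = 3 + (5 - 2)/2 = 3 + (½)*3 = 3 + 3/2 = 9/2)
g(-13)*s = (9/2)*714 = 3213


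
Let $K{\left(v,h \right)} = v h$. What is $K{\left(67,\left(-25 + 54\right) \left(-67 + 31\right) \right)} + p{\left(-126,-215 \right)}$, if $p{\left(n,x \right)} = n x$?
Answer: $-42858$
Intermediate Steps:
$K{\left(v,h \right)} = h v$
$K{\left(67,\left(-25 + 54\right) \left(-67 + 31\right) \right)} + p{\left(-126,-215 \right)} = \left(-25 + 54\right) \left(-67 + 31\right) 67 - -27090 = 29 \left(-36\right) 67 + 27090 = \left(-1044\right) 67 + 27090 = -69948 + 27090 = -42858$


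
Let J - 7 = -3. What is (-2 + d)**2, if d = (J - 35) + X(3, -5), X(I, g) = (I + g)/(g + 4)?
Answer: 961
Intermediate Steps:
X(I, g) = (I + g)/(4 + g)
J = 4 (J = 7 - 3 = 4)
d = -29 (d = (4 - 35) + (3 - 5)/(4 - 5) = -31 - 2/(-1) = -31 - 1*(-2) = -31 + 2 = -29)
(-2 + d)**2 = (-2 - 29)**2 = (-31)**2 = 961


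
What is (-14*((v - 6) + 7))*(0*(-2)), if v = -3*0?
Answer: 0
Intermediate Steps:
v = 0
(-14*((v - 6) + 7))*(0*(-2)) = (-14*((0 - 6) + 7))*(0*(-2)) = -14*(-6 + 7)*0 = -14*1*0 = -14*0 = 0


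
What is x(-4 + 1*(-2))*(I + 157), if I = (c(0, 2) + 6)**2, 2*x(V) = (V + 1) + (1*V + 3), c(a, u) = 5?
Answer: -1112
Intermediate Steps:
x(V) = 2 + V (x(V) = ((V + 1) + (1*V + 3))/2 = ((1 + V) + (V + 3))/2 = ((1 + V) + (3 + V))/2 = (4 + 2*V)/2 = 2 + V)
I = 121 (I = (5 + 6)**2 = 11**2 = 121)
x(-4 + 1*(-2))*(I + 157) = (2 + (-4 + 1*(-2)))*(121 + 157) = (2 + (-4 - 2))*278 = (2 - 6)*278 = -4*278 = -1112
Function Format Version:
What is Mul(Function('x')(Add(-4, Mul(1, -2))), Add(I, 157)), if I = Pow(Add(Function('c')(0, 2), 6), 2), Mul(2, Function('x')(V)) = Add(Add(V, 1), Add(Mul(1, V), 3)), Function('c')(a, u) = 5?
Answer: -1112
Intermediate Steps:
Function('x')(V) = Add(2, V) (Function('x')(V) = Mul(Rational(1, 2), Add(Add(V, 1), Add(Mul(1, V), 3))) = Mul(Rational(1, 2), Add(Add(1, V), Add(V, 3))) = Mul(Rational(1, 2), Add(Add(1, V), Add(3, V))) = Mul(Rational(1, 2), Add(4, Mul(2, V))) = Add(2, V))
I = 121 (I = Pow(Add(5, 6), 2) = Pow(11, 2) = 121)
Mul(Function('x')(Add(-4, Mul(1, -2))), Add(I, 157)) = Mul(Add(2, Add(-4, Mul(1, -2))), Add(121, 157)) = Mul(Add(2, Add(-4, -2)), 278) = Mul(Add(2, -6), 278) = Mul(-4, 278) = -1112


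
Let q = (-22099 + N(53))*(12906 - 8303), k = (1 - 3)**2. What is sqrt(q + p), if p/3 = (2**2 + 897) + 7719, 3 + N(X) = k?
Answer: 3*I*sqrt(11299026) ≈ 10084.0*I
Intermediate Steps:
k = 4 (k = (-2)**2 = 4)
N(X) = 1 (N(X) = -3 + 4 = 1)
p = 25860 (p = 3*((2**2 + 897) + 7719) = 3*((4 + 897) + 7719) = 3*(901 + 7719) = 3*8620 = 25860)
q = -101717094 (q = (-22099 + 1)*(12906 - 8303) = -22098*4603 = -101717094)
sqrt(q + p) = sqrt(-101717094 + 25860) = sqrt(-101691234) = 3*I*sqrt(11299026)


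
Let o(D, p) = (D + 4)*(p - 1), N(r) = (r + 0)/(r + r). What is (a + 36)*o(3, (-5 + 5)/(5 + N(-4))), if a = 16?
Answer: -364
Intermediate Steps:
N(r) = 1/2 (N(r) = r/((2*r)) = r*(1/(2*r)) = 1/2)
o(D, p) = (-1 + p)*(4 + D) (o(D, p) = (4 + D)*(-1 + p) = (-1 + p)*(4 + D))
(a + 36)*o(3, (-5 + 5)/(5 + N(-4))) = (16 + 36)*(-4 - 1*3 + 4*((-5 + 5)/(5 + 1/2)) + 3*((-5 + 5)/(5 + 1/2))) = 52*(-4 - 3 + 4*(0/(11/2)) + 3*(0/(11/2))) = 52*(-4 - 3 + 4*(0*(2/11)) + 3*(0*(2/11))) = 52*(-4 - 3 + 4*0 + 3*0) = 52*(-4 - 3 + 0 + 0) = 52*(-7) = -364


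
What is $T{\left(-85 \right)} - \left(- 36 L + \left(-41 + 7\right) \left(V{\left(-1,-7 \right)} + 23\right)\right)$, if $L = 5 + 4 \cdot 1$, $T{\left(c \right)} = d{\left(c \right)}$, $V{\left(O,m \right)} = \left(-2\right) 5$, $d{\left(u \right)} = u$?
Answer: $681$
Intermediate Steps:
$V{\left(O,m \right)} = -10$
$T{\left(c \right)} = c$
$L = 9$ ($L = 5 + 4 = 9$)
$T{\left(-85 \right)} - \left(- 36 L + \left(-41 + 7\right) \left(V{\left(-1,-7 \right)} + 23\right)\right) = -85 - \left(\left(-36\right) 9 + \left(-41 + 7\right) \left(-10 + 23\right)\right) = -85 - \left(-324 - 442\right) = -85 - -766 = -85 + 766 = 681$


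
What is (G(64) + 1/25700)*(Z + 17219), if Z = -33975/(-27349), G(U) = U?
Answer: 387314783772603/351434650 ≈ 1.1021e+6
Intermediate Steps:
Z = 33975/27349 (Z = -33975*(-1/27349) = 33975/27349 ≈ 1.2423)
(G(64) + 1/25700)*(Z + 17219) = (64 + 1/25700)*(33975/27349 + 17219) = (64 + 1/25700)*(470956406/27349) = (1644801/25700)*(470956406/27349) = 387314783772603/351434650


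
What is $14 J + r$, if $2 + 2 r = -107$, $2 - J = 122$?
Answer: $- \frac{3469}{2} \approx -1734.5$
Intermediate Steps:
$J = -120$ ($J = 2 - 122 = -120$)
$r = - \frac{109}{2}$ ($r = -1 + \frac{1}{2} \left(-107\right) = -1 - \frac{107}{2} = - \frac{109}{2} \approx -54.5$)
$14 J + r = 14 \left(-120\right) - \frac{109}{2} = -1680 - \frac{109}{2} = - \frac{3469}{2}$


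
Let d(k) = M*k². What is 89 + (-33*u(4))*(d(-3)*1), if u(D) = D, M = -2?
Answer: 2465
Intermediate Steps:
d(k) = -2*k²
89 + (-33*u(4))*(d(-3)*1) = 89 + (-33*4)*(-2*(-3)²*1) = 89 - 132*(-2*9) = 89 - (-2376) = 89 - 132*(-18) = 89 + 2376 = 2465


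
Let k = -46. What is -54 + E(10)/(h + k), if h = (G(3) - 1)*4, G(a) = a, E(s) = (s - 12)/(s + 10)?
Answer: -20519/380 ≈ -53.997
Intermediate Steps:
E(s) = (-12 + s)/(10 + s)
h = 8 (h = (3 - 1)*4 = 2*4 = 8)
-54 + E(10)/(h + k) = -54 + ((-12 + 10)/(10 + 10))/(8 - 46) = -54 + (-2/20)/(-38) = -54 + ((1/20)*(-2))*(-1/38) = -54 - 1/10*(-1/38) = -54 + 1/380 = -20519/380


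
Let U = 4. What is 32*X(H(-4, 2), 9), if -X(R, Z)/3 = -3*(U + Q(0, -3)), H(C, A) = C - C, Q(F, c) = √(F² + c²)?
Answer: 2016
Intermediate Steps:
H(C, A) = 0
X(R, Z) = 63 (X(R, Z) = -(-9)*(4 + √(0² + (-3)²)) = -(-9)*(4 + √(0 + 9)) = -(-9)*(4 + √9) = -(-9)*(4 + 3) = -(-9)*7 = -3*(-21) = 63)
32*X(H(-4, 2), 9) = 32*63 = 2016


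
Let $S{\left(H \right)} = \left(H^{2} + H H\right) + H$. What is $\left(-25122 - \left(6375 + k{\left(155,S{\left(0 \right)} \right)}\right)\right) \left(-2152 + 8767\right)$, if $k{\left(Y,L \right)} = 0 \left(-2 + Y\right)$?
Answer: $-208352655$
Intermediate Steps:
$S{\left(H \right)} = H + 2 H^{2}$ ($S{\left(H \right)} = \left(H^{2} + H^{2}\right) + H = 2 H^{2} + H = H + 2 H^{2}$)
$k{\left(Y,L \right)} = 0$
$\left(-25122 - \left(6375 + k{\left(155,S{\left(0 \right)} \right)}\right)\right) \left(-2152 + 8767\right) = \left(-25122 - 6375\right) \left(-2152 + 8767\right) = \left(-25122 + \left(-6375 + 0\right)\right) 6615 = \left(-25122 - 6375\right) 6615 = \left(-31497\right) 6615 = -208352655$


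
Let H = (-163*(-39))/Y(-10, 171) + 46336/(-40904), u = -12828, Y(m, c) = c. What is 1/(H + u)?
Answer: -291441/3728100845 ≈ -7.8174e-5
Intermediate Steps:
H = 10504303/291441 (H = -163*(-39)/171 + 46336/(-40904) = 6357*(1/171) + 46336*(-1/40904) = 2119/57 - 5792/5113 = 10504303/291441 ≈ 36.043)
1/(H + u) = 1/(10504303/291441 - 12828) = 1/(-3728100845/291441) = -291441/3728100845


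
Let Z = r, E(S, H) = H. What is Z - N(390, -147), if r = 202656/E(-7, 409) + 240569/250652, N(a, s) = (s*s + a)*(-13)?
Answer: 29369328855749/102516668 ≈ 2.8648e+5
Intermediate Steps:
N(a, s) = -13*a - 13*s² (N(a, s) = (s² + a)*(-13) = (a + s²)*(-13) = -13*a - 13*s²)
r = 50894524433/102516668 (r = 202656/409 + 240569/250652 = 50894524433/102516668 ≈ 496.45)
Z = 50894524433/102516668 ≈ 496.45
Z - N(390, -147) = 50894524433/102516668 - (-13*390 - 13*(-147)²) = 50894524433/102516668 - (-5070 - 13*21609) = 50894524433/102516668 - (-5070 - 280917) = 50894524433/102516668 - 1*(-285987) = 50894524433/102516668 + 285987 = 29369328855749/102516668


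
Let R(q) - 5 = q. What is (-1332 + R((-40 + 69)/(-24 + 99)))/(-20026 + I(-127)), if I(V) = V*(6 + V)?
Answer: 99496/349425 ≈ 0.28474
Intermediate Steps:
R(q) = 5 + q
(-1332 + R((-40 + 69)/(-24 + 99)))/(-20026 + I(-127)) = (-1332 + (5 + (-40 + 69)/(-24 + 99)))/(-20026 - 127*(6 - 127)) = (-1332 + (5 + 29/75))/(-20026 - 127*(-121)) = (-1332 + (5 + 29*(1/75)))/(-20026 + 15367) = (-1332 + (5 + 29/75))/(-4659) = (-1332 + 404/75)*(-1/4659) = -99496/75*(-1/4659) = 99496/349425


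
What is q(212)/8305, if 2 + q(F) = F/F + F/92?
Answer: 6/38203 ≈ 0.00015706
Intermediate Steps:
q(F) = -1 + F/92 (q(F) = -2 + (F/F + F/92) = -2 + (1 + F*(1/92)) = -2 + (1 + F/92) = -1 + F/92)
q(212)/8305 = (-1 + (1/92)*212)/8305 = (-1 + 53/23)*(1/8305) = (30/23)*(1/8305) = 6/38203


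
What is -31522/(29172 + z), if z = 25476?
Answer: -15761/27324 ≈ -0.57682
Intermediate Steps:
-31522/(29172 + z) = -31522/(29172 + 25476) = -31522/54648 = -31522*1/54648 = -15761/27324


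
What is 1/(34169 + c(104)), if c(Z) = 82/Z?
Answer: 52/1776829 ≈ 2.9266e-5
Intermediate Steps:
1/(34169 + c(104)) = 1/(34169 + 82/104) = 1/(34169 + 82*(1/104)) = 1/(34169 + 41/52) = 1/(1776829/52) = 52/1776829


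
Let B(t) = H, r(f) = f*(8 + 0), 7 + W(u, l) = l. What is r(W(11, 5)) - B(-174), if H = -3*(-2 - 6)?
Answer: -40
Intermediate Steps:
W(u, l) = -7 + l
H = 24 (H = -3*(-8) = 24)
r(f) = 8*f (r(f) = f*8 = 8*f)
B(t) = 24
r(W(11, 5)) - B(-174) = 8*(-7 + 5) - 1*24 = 8*(-2) - 24 = -16 - 24 = -40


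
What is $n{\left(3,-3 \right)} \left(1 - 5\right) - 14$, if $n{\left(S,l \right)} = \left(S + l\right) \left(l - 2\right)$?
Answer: $-14$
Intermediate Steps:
$n{\left(S,l \right)} = \left(-2 + l\right) \left(S + l\right)$ ($n{\left(S,l \right)} = \left(S + l\right) \left(-2 + l\right) = \left(-2 + l\right) \left(S + l\right)$)
$n{\left(3,-3 \right)} \left(1 - 5\right) - 14 = \left(\left(-3\right)^{2} - 6 - -6 + 3 \left(-3\right)\right) \left(1 - 5\right) - 14 = \left(9 - 6 + 6 - 9\right) \left(-4\right) - 14 = 0 \left(-4\right) - 14 = 0 - 14 = -14$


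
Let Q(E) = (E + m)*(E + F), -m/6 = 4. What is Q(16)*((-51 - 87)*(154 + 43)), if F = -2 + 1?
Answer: 3262320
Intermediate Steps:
m = -24 (m = -6*4 = -24)
F = -1
Q(E) = (-1 + E)*(-24 + E) (Q(E) = (E - 24)*(E - 1) = (-24 + E)*(-1 + E) = (-1 + E)*(-24 + E))
Q(16)*((-51 - 87)*(154 + 43)) = (24 + 16² - 25*16)*((-51 - 87)*(154 + 43)) = (24 + 256 - 400)*(-138*197) = -120*(-27186) = 3262320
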